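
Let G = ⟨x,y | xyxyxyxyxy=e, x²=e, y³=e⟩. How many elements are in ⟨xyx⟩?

|⟨xyx⟩| equals the order of xyx. Compute successive powers until reaching e:
  (xyx)¹ = xyx, (xyx)² = xy²x, (xyx)³ = e.
The smallest positive k with (xyx)ᵏ = e is 3, so |⟨xyx⟩| = 3.

Answer: 3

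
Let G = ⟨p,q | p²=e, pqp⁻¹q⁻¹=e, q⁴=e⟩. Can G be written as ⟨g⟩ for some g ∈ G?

|G| = 8, but the maximum element order in G is 4 < 8. No single element generates all of G, so G is not cyclic.

Answer: No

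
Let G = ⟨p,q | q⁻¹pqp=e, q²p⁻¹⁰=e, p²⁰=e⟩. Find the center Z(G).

An element z ∈ Z(G) iff z commutes with every generator.
For example p¹⁰ is central: (p¹⁰)·p = p¹¹ = p·(p¹⁰); (p¹⁰)·q = q⁻¹ = q·(p¹⁰).
Whereas p ∉ Z(G) since p·q = pq ≠ p⁹q⁻¹ = q·p.
Checking each of the 40 elements this way gives Z(G) = {e, p¹⁰}, of order 2.

Answer: {e, p¹⁰}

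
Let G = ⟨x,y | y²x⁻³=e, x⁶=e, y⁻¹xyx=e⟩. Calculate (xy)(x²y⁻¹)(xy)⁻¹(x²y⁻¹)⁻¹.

[(xy), (x²y⁻¹)] = (xy)·(x²y⁻¹)·(xy)⁻¹·(x²y⁻¹)⁻¹.
  (xy) · (x²y⁻¹) = x⁵
  (x⁵) · (xy⁻¹) = y⁻¹
  (y⁻¹) · (x²y) = x⁴

Answer: x⁴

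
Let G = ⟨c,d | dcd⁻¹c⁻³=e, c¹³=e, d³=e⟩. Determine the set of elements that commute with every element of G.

An element z ∈ Z(G) iff z commutes with every generator.
For example e is central: e·c = c = c·e; e·d = d = d·e.
Whereas c ∉ Z(G) since c·d = cd ≠ c³d = d·c.
Checking each of the 39 elements this way gives Z(G) = {e}, of order 1.

Answer: {e}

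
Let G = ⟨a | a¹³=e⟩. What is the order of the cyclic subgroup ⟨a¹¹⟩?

|⟨a¹¹⟩| equals the order of a¹¹. Compute successive powers until reaching e:
  (a¹¹)¹ = a¹¹, (a¹¹)² = a⁹, (a¹¹)³ = a⁷, (a¹¹)⁴ = a⁵, (a¹¹)⁵ = a³, (a¹¹)⁶ = a, (a¹¹)⁷ = a¹², (a¹¹)⁸ = a¹⁰, (a¹¹)⁹ = a⁸, (a¹¹)¹⁰ = a⁶, (a¹¹)¹¹ = a⁴, (a¹¹)¹² = a², (a¹¹)¹³ = e.
The smallest positive k with (a¹¹)ᵏ = e is 13, so |⟨a¹¹⟩| = 13.

Answer: 13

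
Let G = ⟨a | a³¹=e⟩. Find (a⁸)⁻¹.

The order of (a⁸) is 31 (smallest k with (a⁸)ᵏ = e), so (a⁸)⁻¹ = (a⁸)³⁰ = a²³.
Check: (a⁸) · (a²³) → (a⁸) · a²³ = e, giving e as required.

Answer: a²³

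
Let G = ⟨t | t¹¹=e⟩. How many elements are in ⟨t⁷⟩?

|⟨t⁷⟩| equals the order of t⁷. Compute successive powers until reaching e:
  (t⁷)¹ = t⁷, (t⁷)² = t³, (t⁷)³ = t¹⁰, (t⁷)⁴ = t⁶, (t⁷)⁵ = t², (t⁷)⁶ = t⁹, (t⁷)⁷ = t⁵, (t⁷)⁸ = t, (t⁷)⁹ = t⁸, (t⁷)¹⁰ = t⁴, (t⁷)¹¹ = e.
The smallest positive k with (t⁷)ᵏ = e is 11, so |⟨t⁷⟩| = 11.

Answer: 11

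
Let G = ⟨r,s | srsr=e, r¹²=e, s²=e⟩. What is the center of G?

An element z ∈ Z(G) iff z commutes with every generator.
For example r⁶ is central: (r⁶)·r = r⁷ = r·(r⁶); (r⁶)·s = r⁶s = s·(r⁶).
Whereas r ∉ Z(G) since r·s = rs ≠ r¹¹s = s·r.
Checking each of the 24 elements this way gives Z(G) = {e, r⁶}, of order 2.

Answer: {e, r⁶}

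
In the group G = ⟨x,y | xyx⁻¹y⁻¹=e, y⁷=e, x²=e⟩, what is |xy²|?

Compute successive powers until reaching e:
  (xy²)¹ = xy², (xy²)² = y⁴, (xy²)³ = xy⁶, (xy²)⁴ = y, (xy²)⁵ = xy³, (xy²)⁶ = y⁵, (xy²)⁷ = x, (xy²)⁸ = y², (xy²)⁹ = xy⁴, (xy²)¹⁰ = y⁶, (xy²)¹¹ = xy, (xy²)¹² = y³, (xy²)¹³ = xy⁵, (xy²)¹⁴ = e.
The smallest positive k with (xy²)ᵏ = e is 14.

Answer: 14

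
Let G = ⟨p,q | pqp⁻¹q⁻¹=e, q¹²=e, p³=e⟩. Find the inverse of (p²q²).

The order of (p²q²) is 6 (smallest k with (p²q²)ᵏ = e), so (p²q²)⁻¹ = (p²q²)⁵ = pq¹⁰.
Check: (p²q²) · (pq¹⁰) → (p²q²) · p = q²;   (q²) · q¹⁰ = e, giving e as required.

Answer: pq¹⁰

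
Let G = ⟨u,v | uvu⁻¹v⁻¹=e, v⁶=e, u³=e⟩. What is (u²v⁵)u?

Compute (u²v⁵) · u by multiplying left to right and reducing via the relations at each step:
  (u²v⁵) · u = v⁵

Answer: v⁵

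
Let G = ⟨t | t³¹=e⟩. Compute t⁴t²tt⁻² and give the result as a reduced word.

Multiply left to right, reducing at each step:
  (t⁴) · t² = t⁶
  (t⁶) · t = t⁷
  (t⁷) · t⁻² = t⁵

Answer: t⁵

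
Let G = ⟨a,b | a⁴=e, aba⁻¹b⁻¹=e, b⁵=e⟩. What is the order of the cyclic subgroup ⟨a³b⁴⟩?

|⟨a³b⁴⟩| equals the order of a³b⁴. Compute successive powers until reaching e:
  (a³b⁴)¹ = a³b⁴, (a³b⁴)² = a²b³, (a³b⁴)³ = ab², (a³b⁴)⁴ = b, (a³b⁴)⁵ = a³, (a³b⁴)⁶ = a²b⁴, (a³b⁴)⁷ = ab³, (a³b⁴)⁸ = b², (a³b⁴)⁹ = a³b, (a³b⁴)¹⁰ = a², (a³b⁴)¹¹ = ab⁴, (a³b⁴)¹² = b³, (a³b⁴)¹³ = a³b², (a³b⁴)¹⁴ = a²b, (a³b⁴)¹⁵ = a, (a³b⁴)¹⁶ = b⁴, (a³b⁴)¹⁷ = a³b³, (a³b⁴)¹⁸ = a²b², (a³b⁴)¹⁹ = ab, (a³b⁴)²⁰ = e.
The smallest positive k with (a³b⁴)ᵏ = e is 20, so |⟨a³b⁴⟩| = 20.

Answer: 20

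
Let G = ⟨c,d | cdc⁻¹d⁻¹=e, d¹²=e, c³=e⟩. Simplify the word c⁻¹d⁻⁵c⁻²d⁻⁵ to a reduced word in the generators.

Multiply left to right, reducing at each step:
  (c²) · d⁻⁵ = c²d⁷
  (c²d⁷) · c⁻² = d⁷
  (d⁷) · d⁻⁵ = d²

Answer: d²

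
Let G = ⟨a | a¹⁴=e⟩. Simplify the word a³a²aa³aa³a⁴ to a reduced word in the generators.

Multiply left to right, reducing at each step:
  (a³) · a² = a⁵
  (a⁵) · a = a⁶
  (a⁶) · a³ = a⁹
  (a⁹) · a = a¹⁰
  (a¹⁰) · a³ = a¹³
  (a¹³) · a⁴ = a³

Answer: a³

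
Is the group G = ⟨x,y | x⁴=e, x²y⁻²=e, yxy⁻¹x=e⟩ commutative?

x·y = xy but y·x = xy⁻¹, so x·y ≠ y·x and G is not abelian.

Answer: No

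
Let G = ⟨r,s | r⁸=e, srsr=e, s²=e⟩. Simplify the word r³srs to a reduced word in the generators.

Multiply left to right, reducing at each step:
  (r³) · s = r³s
  (r³s) · r = r²s
  (r²s) · s = r²

Answer: r²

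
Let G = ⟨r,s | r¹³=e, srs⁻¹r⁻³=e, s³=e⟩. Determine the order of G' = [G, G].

G' = [G, G] is generated by all commutators. The generator-pair commutators are: [r, s] = r¹¹.
The subgroup they normally generate is {e, r, r², r³, r⁴, r⁵, r⁶, r⁷, r⁸, r⁹, r¹⁰, r¹¹, r¹²}, of order 13.
Check: |G/G'| = 39/13 = 3 is the order of the abelianisation.

Answer: 13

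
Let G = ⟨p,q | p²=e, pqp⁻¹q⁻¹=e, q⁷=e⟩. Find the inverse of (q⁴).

The order of (q⁴) is 7 (smallest k with (q⁴)ᵏ = e), so (q⁴)⁻¹ = (q⁴)⁶ = q³.
Check: (q⁴) · (q³) → (q⁴) · q³ = e, giving e as required.

Answer: q³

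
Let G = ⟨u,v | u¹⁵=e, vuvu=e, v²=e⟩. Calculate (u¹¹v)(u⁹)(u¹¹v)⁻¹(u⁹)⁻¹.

[(u¹¹v), (u⁹)] = (u¹¹v)·(u⁹)·(u¹¹v)⁻¹·(u⁹)⁻¹.
  (u¹¹v) · (u⁹) = u²v
  (u²v) · (u¹¹v) = u⁶
  (u⁶) · (u⁶) = u¹²

Answer: u¹²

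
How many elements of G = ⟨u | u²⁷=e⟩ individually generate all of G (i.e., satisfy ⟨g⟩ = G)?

G is cyclic of order 27. An element generates G iff its order is 27, and a cyclic group of order 27 has exactly φ(27) = 18 such elements.

Answer: 18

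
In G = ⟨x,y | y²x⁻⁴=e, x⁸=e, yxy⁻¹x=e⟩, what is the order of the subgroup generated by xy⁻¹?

|⟨xy⁻¹⟩| equals the order of xy⁻¹. Compute successive powers until reaching e:
  (xy⁻¹)¹ = xy⁻¹, (xy⁻¹)² = x⁴, (xy⁻¹)³ = xy, (xy⁻¹)⁴ = e.
The smallest positive k with (xy⁻¹)ᵏ = e is 4, so |⟨xy⁻¹⟩| = 4.

Answer: 4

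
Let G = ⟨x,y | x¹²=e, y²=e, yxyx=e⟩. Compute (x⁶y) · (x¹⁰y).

Compute (x⁶y) · (x¹⁰y) by multiplying left to right and reducing via the relations at each step:
  (x⁶y) · x¹⁰ = x⁸y
  (x⁸y) · y = x⁸

Answer: x⁸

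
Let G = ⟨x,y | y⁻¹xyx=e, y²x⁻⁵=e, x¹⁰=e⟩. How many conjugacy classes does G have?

The conjugacy classes (representative and size) are:
  [e] (size 1), [x] (size 2), [x⁸] (size 2), [x⁷] (size 2), [x⁴] (size 2), [x⁵] (size 1), [x⁴y] (size 5), [x²y⁻¹] (size 5).
Class equation: 1 + 2 + 2 + 2 + 2 + 1 + 5 + 5 = 20 = |G|. So G has 8 conjugacy classes.

Answer: 8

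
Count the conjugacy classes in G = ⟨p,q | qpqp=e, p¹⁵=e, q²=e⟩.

The conjugacy classes (representative and size) are:
  [e] (size 1), [p¹⁴] (size 2), [p²] (size 2), [p³] (size 2), [p⁴] (size 2), [p¹⁰] (size 2), [p⁹] (size 2), [p⁷] (size 2), [p¹³q] (size 15).
Class equation: 1 + 2 + 2 + 2 + 2 + 2 + 2 + 2 + 15 = 30 = |G|. So G has 9 conjugacy classes.

Answer: 9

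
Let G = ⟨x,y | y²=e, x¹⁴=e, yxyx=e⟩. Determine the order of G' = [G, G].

G' = [G, G] is generated by all commutators. The generator-pair commutators are: [x, y] = x².
The subgroup they normally generate is {e, x², x⁴, x⁶, x⁸, x¹⁰, x¹²}, of order 7.
Check: |G/G'| = 28/7 = 4 is the order of the abelianisation.

Answer: 7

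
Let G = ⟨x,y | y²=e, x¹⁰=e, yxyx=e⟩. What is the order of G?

Enumerate words in the generators, reducing via the relations: the distinct elements are
  {e, x, y, xy, x², x³, x⁴, x⁵, x⁶, x⁷, x⁸, x⁹, x²y, x³y, x⁴y, x⁵y, x⁶y, x⁷y, x⁸y, x⁹y}.
No further products give new elements, so |G| = 20.

Answer: 20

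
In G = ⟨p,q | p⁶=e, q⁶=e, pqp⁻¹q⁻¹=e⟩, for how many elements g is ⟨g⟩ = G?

⟨g⟩ = G would require ord(g) = |G| = 36, but the maximum element order in G is 6 < 36. So G is not cyclic and no single element generates it: the count is 0.

Answer: 0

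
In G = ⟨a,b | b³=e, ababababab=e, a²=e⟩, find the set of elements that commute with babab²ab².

⟨babab²ab²⟩ ⊆ C_G(babab²ab²) since powers of babab²ab² commute with babab²ab²; so |C_G(babab²ab²)| ≥ |⟨babab²ab²⟩| = 2.
By orbit–stabilizer, |C_G(babab²ab²)| = |G| / |conj. class of babab²ab²| = 60 / 15 = 4.
The 4 elements commuting with babab²ab² are {e, abab²a, babab²ab², b²abab²ab}.

Answer: {e, abab²a, babab²ab², b²abab²ab}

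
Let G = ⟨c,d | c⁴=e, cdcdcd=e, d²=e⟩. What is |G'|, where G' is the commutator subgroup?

G' = [G, G] is generated by all commutators. The generator-pair commutators are: [c, d] = c²dc.
The subgroup they normally generate is {e, c², cd, dc³, c²dc, c³d, c²dc³, dc, cdc², dc²d, c²dc²d, c³dc²}, of order 12.
Check: |G/G'| = 24/12 = 2 is the order of the abelianisation.

Answer: 12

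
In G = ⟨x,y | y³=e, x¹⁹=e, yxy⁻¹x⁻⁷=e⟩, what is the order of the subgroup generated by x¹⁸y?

|⟨x¹⁸y⟩| equals the order of x¹⁸y. Compute successive powers until reaching e:
  (x¹⁸y)¹ = x¹⁸y, (x¹⁸y)² = x¹¹y², (x¹⁸y)³ = e.
The smallest positive k with (x¹⁸y)ᵏ = e is 3, so |⟨x¹⁸y⟩| = 3.

Answer: 3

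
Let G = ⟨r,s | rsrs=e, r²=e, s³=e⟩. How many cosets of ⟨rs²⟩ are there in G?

First find ord(rs²) by computing successive powers:
  (rs²)¹ = rs², (rs²)² = e.
So |⟨rs²⟩| = ord(rs²) = 2. With |G| = 6, by Lagrange [G : ⟨rs²⟩] = 6/2 = 3.

Answer: 3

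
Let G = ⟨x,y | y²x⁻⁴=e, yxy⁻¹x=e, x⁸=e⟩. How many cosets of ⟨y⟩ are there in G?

First find ord(y) by computing successive powers:
  y¹ = y, y² = x⁴, y³ = y⁻¹, y⁴ = e.
So |⟨y⟩| = ord(y) = 4. With |G| = 16, by Lagrange [G : ⟨y⟩] = 16/4 = 4.

Answer: 4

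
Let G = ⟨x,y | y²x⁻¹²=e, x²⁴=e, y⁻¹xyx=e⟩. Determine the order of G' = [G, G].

G' = [G, G] is generated by all commutators. The generator-pair commutators are: [x, y] = x².
The subgroup they normally generate is {e, x², x⁴, x⁶, x⁸, x¹⁰, x¹², x¹⁴, x¹⁶, x¹⁸, x²⁰, x²²}, of order 12.
Check: |G/G'| = 48/12 = 4 is the order of the abelianisation.

Answer: 12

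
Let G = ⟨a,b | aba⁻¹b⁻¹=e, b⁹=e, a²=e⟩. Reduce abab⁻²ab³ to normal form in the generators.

Multiply left to right, reducing at each step:
  a · b = ab
  (ab) · a = b
  b · b⁻² = b⁸
  (b⁸) · a = ab⁸
  (ab⁸) · b³ = ab²

Answer: ab²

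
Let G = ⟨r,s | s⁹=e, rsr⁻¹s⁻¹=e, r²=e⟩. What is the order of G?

Enumerate words in the generators, reducing via the relations: the distinct elements are
  {e, r, s, rs, s², s³, s⁴, s⁵, s⁶, s⁷, s⁸, rs², rs³, rs⁴, rs⁵, rs⁶, rs⁷, rs⁸}.
No further products give new elements, so |G| = 18.

Answer: 18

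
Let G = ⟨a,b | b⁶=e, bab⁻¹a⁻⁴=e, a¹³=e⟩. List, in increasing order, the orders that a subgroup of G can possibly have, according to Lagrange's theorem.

|G| = 78 = 2 · 3 · 13. By Lagrange's theorem the order of any subgroup divides 78; the divisors of 78 are 1, 2, 3, 6, 13, 26, 39, 78.

Answer: 1, 2, 3, 6, 13, 26, 39, 78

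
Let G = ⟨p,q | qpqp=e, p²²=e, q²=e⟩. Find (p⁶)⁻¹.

The order of (p⁶) is 11 (smallest k with (p⁶)ᵏ = e), so (p⁶)⁻¹ = (p⁶)¹⁰ = p¹⁶.
Check: (p⁶) · (p¹⁶) → (p⁶) · p¹⁶ = e, giving e as required.

Answer: p¹⁶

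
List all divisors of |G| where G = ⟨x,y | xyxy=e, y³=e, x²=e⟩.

|G| = 6 = 2 · 3. By Lagrange's theorem the order of any subgroup divides 6; the divisors of 6 are 1, 2, 3, 6.

Answer: 1, 2, 3, 6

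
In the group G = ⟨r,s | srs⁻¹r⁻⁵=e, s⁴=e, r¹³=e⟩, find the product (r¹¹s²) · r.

Compute (r¹¹s²) · r by multiplying left to right and reducing via the relations at each step:
  (r¹¹s²) · r = r¹⁰s²

Answer: r¹⁰s²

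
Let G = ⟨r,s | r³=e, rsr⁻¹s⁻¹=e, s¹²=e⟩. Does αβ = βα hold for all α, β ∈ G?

Each pair of generators commutes: r·s = rs = s·r. Since the generators pairwise commute, every element of G commutes with every other, so G is abelian.

Answer: Yes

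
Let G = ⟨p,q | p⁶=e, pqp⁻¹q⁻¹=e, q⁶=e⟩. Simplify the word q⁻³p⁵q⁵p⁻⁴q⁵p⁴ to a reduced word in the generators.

Multiply left to right, reducing at each step:
  (q³) · p⁵ = p⁵q³
  (p⁵q³) · q⁵ = p⁵q²
  (p⁵q²) · p⁻⁴ = pq²
  (pq²) · q⁵ = pq
  (pq) · p⁴ = p⁵q

Answer: p⁵q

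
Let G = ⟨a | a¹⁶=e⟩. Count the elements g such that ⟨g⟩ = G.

G is cyclic of order 16. An element generates G iff its order is 16, and a cyclic group of order 16 has exactly φ(16) = 8 such elements.

Answer: 8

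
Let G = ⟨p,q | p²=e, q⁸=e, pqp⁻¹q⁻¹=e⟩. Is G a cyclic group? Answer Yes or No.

|G| = 16, but the maximum element order in G is 8 < 16. No single element generates all of G, so G is not cyclic.

Answer: No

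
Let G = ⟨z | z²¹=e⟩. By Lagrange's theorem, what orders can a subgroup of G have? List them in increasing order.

|G| = 21 = 3 · 7. By Lagrange's theorem the order of any subgroup divides 21; the divisors of 21 are 1, 3, 7, 21.

Answer: 1, 3, 7, 21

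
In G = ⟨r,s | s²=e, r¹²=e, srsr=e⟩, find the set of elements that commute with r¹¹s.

⟨r¹¹s⟩ ⊆ C_G(r¹¹s) since powers of r¹¹s commute with r¹¹s; so |C_G(r¹¹s)| ≥ |⟨r¹¹s⟩| = 2.
By orbit–stabilizer, |C_G(r¹¹s)| = |G| / |conj. class of r¹¹s| = 24 / 6 = 4.
The 4 elements commuting with r¹¹s are {e, r⁶, r¹¹s, r⁵s}.

Answer: {e, r⁶, r¹¹s, r⁵s}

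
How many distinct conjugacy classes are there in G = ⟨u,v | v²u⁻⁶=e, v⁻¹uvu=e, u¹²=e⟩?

The conjugacy classes (representative and size) are:
  [e] (size 1), [u¹¹] (size 2), [u²] (size 2), [u⁹] (size 2), [u⁴] (size 2), [u⁵] (size 2), [u⁶] (size 1), [u²v] (size 6), [uv] (size 6).
Class equation: 1 + 2 + 2 + 2 + 2 + 2 + 1 + 6 + 6 = 24 = |G|. So G has 9 conjugacy classes.

Answer: 9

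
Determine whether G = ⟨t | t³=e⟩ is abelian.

G has a single generator, so G is cyclic and hence abelian.

Answer: Yes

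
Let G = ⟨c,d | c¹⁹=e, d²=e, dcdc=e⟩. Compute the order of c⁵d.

Compute successive powers until reaching e:
  (c⁵d)¹ = c⁵d, (c⁵d)² = e.
The smallest positive k with (c⁵d)ᵏ = e is 2.

Answer: 2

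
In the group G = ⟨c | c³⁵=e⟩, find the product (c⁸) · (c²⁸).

Compute (c⁸) · (c²⁸) by multiplying left to right and reducing via the relations at each step:
  (c⁸) · c²⁸ = c

Answer: c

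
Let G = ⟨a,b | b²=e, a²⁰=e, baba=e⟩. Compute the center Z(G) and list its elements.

An element z ∈ Z(G) iff z commutes with every generator.
For example a¹⁰ is central: (a¹⁰)·a = a¹¹ = a·(a¹⁰); (a¹⁰)·b = a¹⁰b = b·(a¹⁰).
Whereas a ∉ Z(G) since a·b = ab ≠ a¹⁹b = b·a.
Checking each of the 40 elements this way gives Z(G) = {e, a¹⁰}, of order 2.

Answer: {e, a¹⁰}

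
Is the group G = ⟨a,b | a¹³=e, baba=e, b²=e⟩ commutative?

a·b = ab but b·a = a¹²b, so a·b ≠ b·a and G is not abelian.

Answer: No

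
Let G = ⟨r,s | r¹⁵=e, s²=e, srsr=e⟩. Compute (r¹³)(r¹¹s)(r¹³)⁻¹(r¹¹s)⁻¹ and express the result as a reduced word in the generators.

[(r¹³), (r¹¹s)] = (r¹³)·(r¹¹s)·(r¹³)⁻¹·(r¹¹s)⁻¹.
  (r¹³) · (r¹¹s) = r⁹s
  (r⁹s) · (r²) = r⁷s
  (r⁷s) · (r¹¹s) = r¹¹

Answer: r¹¹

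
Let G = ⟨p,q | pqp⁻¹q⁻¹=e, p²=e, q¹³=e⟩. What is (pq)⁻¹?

The order of (pq) is 26 (smallest k with (pq)ᵏ = e), so (pq)⁻¹ = (pq)²⁵ = pq¹².
Check: (pq) · (pq¹²) → (pq) · p = q;   q · q¹² = e, giving e as required.

Answer: pq¹²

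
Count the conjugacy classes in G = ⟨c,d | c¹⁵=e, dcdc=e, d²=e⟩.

The conjugacy classes (representative and size) are:
  [e] (size 1), [c¹⁴] (size 2), [c²] (size 2), [c³] (size 2), [c⁴] (size 2), [c¹⁰] (size 2), [c⁹] (size 2), [c⁷] (size 2), [c¹³d] (size 15).
Class equation: 1 + 2 + 2 + 2 + 2 + 2 + 2 + 2 + 15 = 30 = |G|. So G has 9 conjugacy classes.

Answer: 9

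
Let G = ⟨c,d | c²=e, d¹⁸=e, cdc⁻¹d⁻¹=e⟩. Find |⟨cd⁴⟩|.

|⟨cd⁴⟩| equals the order of cd⁴. Compute successive powers until reaching e:
  (cd⁴)¹ = cd⁴, (cd⁴)² = d⁸, (cd⁴)³ = cd¹², (cd⁴)⁴ = d¹⁶, (cd⁴)⁵ = cd², (cd⁴)⁶ = d⁶, (cd⁴)⁷ = cd¹⁰, (cd⁴)⁸ = d¹⁴, (cd⁴)⁹ = c, (cd⁴)¹⁰ = d⁴, (cd⁴)¹¹ = cd⁸, (cd⁴)¹² = d¹², (cd⁴)¹³ = cd¹⁶, (cd⁴)¹⁴ = d², (cd⁴)¹⁵ = cd⁶, (cd⁴)¹⁶ = d¹⁰, (cd⁴)¹⁷ = cd¹⁴, (cd⁴)¹⁸ = e.
The smallest positive k with (cd⁴)ᵏ = e is 18, so |⟨cd⁴⟩| = 18.

Answer: 18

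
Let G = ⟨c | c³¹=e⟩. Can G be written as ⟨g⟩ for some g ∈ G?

|G| = 31. The element c has order 31 (its powers give 31 distinct elements), so ⟨c⟩ = G and G is cyclic.

Answer: Yes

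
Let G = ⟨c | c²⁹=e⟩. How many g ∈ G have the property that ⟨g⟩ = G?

G is cyclic of order 29. An element generates G iff its order is 29, and a cyclic group of order 29 has exactly φ(29) = 28 such elements.

Answer: 28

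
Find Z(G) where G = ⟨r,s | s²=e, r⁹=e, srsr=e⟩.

An element z ∈ Z(G) iff z commutes with every generator.
For example e is central: e·r = r = r·e; e·s = s = s·e.
Whereas r ∉ Z(G) since r·s = rs ≠ r⁸s = s·r.
Checking each of the 18 elements this way gives Z(G) = {e}, of order 1.

Answer: {e}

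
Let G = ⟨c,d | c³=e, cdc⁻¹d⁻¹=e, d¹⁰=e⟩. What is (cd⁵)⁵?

Compute successive powers of (cd⁵), reducing at each step:
  (cd⁵)²: (cd⁵) · c = c²d⁵;   (c²d⁵) · d⁵ = c²
  (cd⁵)³: (c²) · c = e;   e · d⁵ = d⁵
  (cd⁵)⁴: (d⁵) · c = cd⁵;   (cd⁵) · d⁵ = c
  (cd⁵)⁵: c · c = c²;   (c²) · d⁵ = c²d⁵

Answer: c²d⁵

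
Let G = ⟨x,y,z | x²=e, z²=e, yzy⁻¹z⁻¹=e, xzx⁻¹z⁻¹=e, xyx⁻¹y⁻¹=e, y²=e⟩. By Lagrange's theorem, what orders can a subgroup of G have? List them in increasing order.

|G| = 8 = 2³. By Lagrange's theorem the order of any subgroup divides 8; the divisors of 8 are 1, 2, 4, 8.

Answer: 1, 2, 4, 8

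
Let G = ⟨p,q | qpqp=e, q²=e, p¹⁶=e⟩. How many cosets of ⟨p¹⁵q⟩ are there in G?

First find ord(p¹⁵q) by computing successive powers:
  (p¹⁵q)¹ = p¹⁵q, (p¹⁵q)² = e.
So |⟨p¹⁵q⟩| = ord(p¹⁵q) = 2. With |G| = 32, by Lagrange [G : ⟨p¹⁵q⟩] = 32/2 = 16.

Answer: 16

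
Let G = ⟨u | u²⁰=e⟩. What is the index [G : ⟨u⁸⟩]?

First find ord(u⁸) by computing successive powers:
  (u⁸)¹ = u⁸, (u⁸)² = u¹⁶, (u⁸)³ = u⁴, (u⁸)⁴ = u¹², (u⁸)⁵ = e.
So |⟨u⁸⟩| = ord(u⁸) = 5. With |G| = 20, by Lagrange [G : ⟨u⁸⟩] = 20/5 = 4.

Answer: 4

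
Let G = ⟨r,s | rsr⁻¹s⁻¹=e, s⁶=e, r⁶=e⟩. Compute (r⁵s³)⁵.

Compute successive powers of (r⁵s³), reducing at each step:
  (r⁵s³)²: (r⁵s³) · r⁵ = r⁴s³;   (r⁴s³) · s³ = r⁴
  (r⁵s³)³: (r⁴) · r⁵ = r³;   (r³) · s³ = r³s³
  (r⁵s³)⁴: (r³s³) · r⁵ = r²s³;   (r²s³) · s³ = r²
  (r⁵s³)⁵: (r²) · r⁵ = r;   r · s³ = rs³

Answer: rs³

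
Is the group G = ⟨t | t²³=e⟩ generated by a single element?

|G| = 23. The element t has order 23 (its powers give 23 distinct elements), so ⟨t⟩ = G and G is cyclic.

Answer: Yes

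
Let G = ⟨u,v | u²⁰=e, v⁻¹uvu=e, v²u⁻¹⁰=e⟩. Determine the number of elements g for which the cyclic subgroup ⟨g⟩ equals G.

⟨g⟩ = G would require ord(g) = |G| = 40, but the maximum element order in G is 20 < 40. So G is not cyclic and no single element generates it: the count is 0.

Answer: 0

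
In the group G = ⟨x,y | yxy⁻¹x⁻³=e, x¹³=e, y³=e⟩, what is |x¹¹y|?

Compute successive powers until reaching e:
  (x¹¹y)¹ = x¹¹y, (x¹¹y)² = x⁵y², (x¹¹y)³ = e.
The smallest positive k with (x¹¹y)ᵏ = e is 3.

Answer: 3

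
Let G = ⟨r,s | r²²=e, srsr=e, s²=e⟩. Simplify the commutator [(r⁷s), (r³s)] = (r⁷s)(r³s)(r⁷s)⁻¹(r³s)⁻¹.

[(r⁷s), (r³s)] = (r⁷s)·(r³s)·(r⁷s)⁻¹·(r³s)⁻¹.
  (r⁷s) · (r³s) = r⁴
  (r⁴) · (r⁷s) = r¹¹s
  (r¹¹s) · (r³s) = r⁸

Answer: r⁸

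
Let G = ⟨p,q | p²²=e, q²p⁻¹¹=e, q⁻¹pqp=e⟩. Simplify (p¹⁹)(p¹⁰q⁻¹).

Compute (p¹⁹) · (p¹⁰q⁻¹) by multiplying left to right and reducing via the relations at each step:
  (p¹⁹) · p¹⁰ = p⁷
  (p⁷) · q⁻¹ = p⁷q⁻¹

Answer: p⁷q⁻¹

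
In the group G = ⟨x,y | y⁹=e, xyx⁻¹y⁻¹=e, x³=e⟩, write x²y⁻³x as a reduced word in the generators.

Multiply left to right, reducing at each step:
  (x²) · y⁻³ = x²y⁶
  (x²y⁶) · x = y⁶

Answer: y⁶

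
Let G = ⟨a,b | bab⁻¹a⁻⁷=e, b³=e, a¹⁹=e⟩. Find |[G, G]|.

G' = [G, G] is generated by all commutators. The generator-pair commutators are: [a, b] = a¹³.
The subgroup they normally generate is {e, a, a², a³, a⁴, a⁵, a⁶, a⁷, a⁸, a⁹, a¹⁰, a¹¹, a¹², a¹³, a¹⁴, a¹⁵, a¹⁶, a¹⁷, a¹⁸}, of order 19.
Check: |G/G'| = 57/19 = 3 is the order of the abelianisation.

Answer: 19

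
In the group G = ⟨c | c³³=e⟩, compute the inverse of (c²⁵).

The order of (c²⁵) is 33 (smallest k with (c²⁵)ᵏ = e), so (c²⁵)⁻¹ = (c²⁵)³² = c⁸.
Check: (c²⁵) · (c⁸) → (c²⁵) · c⁸ = e, giving e as required.

Answer: c⁸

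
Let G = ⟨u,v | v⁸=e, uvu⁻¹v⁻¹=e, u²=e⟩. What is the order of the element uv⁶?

Compute successive powers until reaching e:
  (uv⁶)¹ = uv⁶, (uv⁶)² = v⁴, (uv⁶)³ = uv², (uv⁶)⁴ = e.
The smallest positive k with (uv⁶)ᵏ = e is 4.

Answer: 4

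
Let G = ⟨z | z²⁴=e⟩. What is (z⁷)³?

Compute successive powers of (z⁷), reducing at each step:
  (z⁷)²: (z⁷) · z⁷ = z¹⁴
  (z⁷)³: (z¹⁴) · z⁷ = z²¹

Answer: z²¹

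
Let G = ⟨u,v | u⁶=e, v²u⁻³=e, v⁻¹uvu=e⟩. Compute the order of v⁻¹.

Compute successive powers until reaching e:
  (v⁻¹)¹ = v⁻¹, (v⁻¹)² = u³, (v⁻¹)³ = v, (v⁻¹)⁴ = e.
The smallest positive k with (v⁻¹)ᵏ = e is 4.

Answer: 4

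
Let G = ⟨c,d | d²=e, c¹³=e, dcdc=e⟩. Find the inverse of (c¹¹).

The order of (c¹¹) is 13 (smallest k with (c¹¹)ᵏ = e), so (c¹¹)⁻¹ = (c¹¹)¹² = c².
Check: (c¹¹) · (c²) → (c¹¹) · c² = e, giving e as required.

Answer: c²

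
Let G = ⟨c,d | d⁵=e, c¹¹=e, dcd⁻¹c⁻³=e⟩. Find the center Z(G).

An element z ∈ Z(G) iff z commutes with every generator.
For example e is central: e·c = c = c·e; e·d = d = d·e.
Whereas c ∉ Z(G) since c·d = cd ≠ c³d = d·c.
Checking each of the 55 elements this way gives Z(G) = {e}, of order 1.

Answer: {e}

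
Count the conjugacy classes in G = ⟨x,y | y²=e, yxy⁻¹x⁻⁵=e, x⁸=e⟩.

The conjugacy classes (representative and size) are:
  [e] (size 1), [x⁵] (size 2), [x²] (size 1), [x⁷] (size 2), [x⁴] (size 1), [x⁶] (size 1), [y] (size 2), [x⁵y] (size 2), [x²y] (size 2), [x³y] (size 2).
Class equation: 1 + 2 + 1 + 2 + 1 + 1 + 2 + 2 + 2 + 2 = 16 = |G|. So G has 10 conjugacy classes.

Answer: 10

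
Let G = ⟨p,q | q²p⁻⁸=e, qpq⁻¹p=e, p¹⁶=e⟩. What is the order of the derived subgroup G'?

G' = [G, G] is generated by all commutators. The generator-pair commutators are: [p, q] = p².
The subgroup they normally generate is {e, p², p⁴, p⁶, p⁸, p¹⁰, p¹², p¹⁴}, of order 8.
Check: |G/G'| = 32/8 = 4 is the order of the abelianisation.

Answer: 8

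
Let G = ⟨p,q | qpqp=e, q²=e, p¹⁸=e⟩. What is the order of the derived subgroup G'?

G' = [G, G] is generated by all commutators. The generator-pair commutators are: [p, q] = p².
The subgroup they normally generate is {e, p², p⁴, p⁶, p⁸, p¹⁰, p¹², p¹⁴, p¹⁶}, of order 9.
Check: |G/G'| = 36/9 = 4 is the order of the abelianisation.

Answer: 9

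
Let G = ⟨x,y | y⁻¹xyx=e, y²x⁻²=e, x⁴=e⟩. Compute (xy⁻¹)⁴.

Compute successive powers of (xy⁻¹), reducing at each step:
  (xy⁻¹)²: (xy⁻¹) · x = y⁻¹;   (y⁻¹) · y⁻¹ = x²
  (xy⁻¹)³: (x²) · x = x³;   (x³) · y⁻¹ = xy
  (xy⁻¹)⁴: (xy) · x = y;   y · y⁻¹ = e

Answer: e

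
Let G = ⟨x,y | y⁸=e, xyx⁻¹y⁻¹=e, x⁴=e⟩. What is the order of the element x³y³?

Compute successive powers until reaching e:
  (x³y³)¹ = x³y³, (x³y³)² = x²y⁶, (x³y³)³ = xy, (x³y³)⁴ = y⁴, (x³y³)⁵ = x³y⁷, (x³y³)⁶ = x²y², (x³y³)⁷ = xy⁵, (x³y³)⁸ = e.
The smallest positive k with (x³y³)ᵏ = e is 8.

Answer: 8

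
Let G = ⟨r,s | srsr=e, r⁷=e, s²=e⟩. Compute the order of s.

Compute successive powers until reaching e:
  s¹ = s, s² = e.
The smallest positive k with sᵏ = e is 2.

Answer: 2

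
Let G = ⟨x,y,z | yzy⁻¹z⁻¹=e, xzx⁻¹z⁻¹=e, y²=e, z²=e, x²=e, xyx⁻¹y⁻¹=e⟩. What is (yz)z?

Compute (yz) · z by multiplying left to right and reducing via the relations at each step:
  (yz) · z = y

Answer: y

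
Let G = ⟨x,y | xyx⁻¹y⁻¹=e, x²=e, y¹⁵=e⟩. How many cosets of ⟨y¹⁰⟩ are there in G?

First find ord(y¹⁰) by computing successive powers:
  (y¹⁰)¹ = y¹⁰, (y¹⁰)² = y⁵, (y¹⁰)³ = e.
So |⟨y¹⁰⟩| = ord(y¹⁰) = 3. With |G| = 30, by Lagrange [G : ⟨y¹⁰⟩] = 30/3 = 10.

Answer: 10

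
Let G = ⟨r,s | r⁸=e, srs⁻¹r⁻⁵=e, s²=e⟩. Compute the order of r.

Compute successive powers until reaching e:
  r¹ = r, r² = r², r³ = r³, r⁴ = r⁴, r⁵ = r⁵, r⁶ = r⁶, r⁷ = r⁷, r⁸ = e.
The smallest positive k with rᵏ = e is 8.

Answer: 8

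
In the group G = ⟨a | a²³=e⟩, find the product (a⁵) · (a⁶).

Compute (a⁵) · (a⁶) by multiplying left to right and reducing via the relations at each step:
  (a⁵) · a⁶ = a¹¹

Answer: a¹¹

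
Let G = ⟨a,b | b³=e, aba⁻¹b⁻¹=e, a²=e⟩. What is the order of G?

Enumerate words in the generators, reducing via the relations: the distinct elements are
  {a, b, e, ab, b², ab²}.
No further products give new elements, so |G| = 6.

Answer: 6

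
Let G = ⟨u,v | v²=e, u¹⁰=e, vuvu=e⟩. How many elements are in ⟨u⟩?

|⟨u⟩| equals the order of u. Compute successive powers until reaching e:
  u¹ = u, u² = u², u³ = u³, u⁴ = u⁴, u⁵ = u⁵, u⁶ = u⁶, u⁷ = u⁷, u⁸ = u⁸, u⁹ = u⁹, u¹⁰ = e.
The smallest positive k with uᵏ = e is 10, so |⟨u⟩| = 10.

Answer: 10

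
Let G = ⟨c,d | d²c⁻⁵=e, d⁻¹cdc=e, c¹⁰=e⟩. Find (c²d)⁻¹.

The order of (c²d) is 4 (smallest k with (c²d)ᵏ = e), so (c²d)⁻¹ = (c²d)³ = c²d⁻¹.
Check: (c²d) · (c²d⁻¹) → (c²d) · c² = d;   d · d⁻¹ = e, giving e as required.

Answer: c²d⁻¹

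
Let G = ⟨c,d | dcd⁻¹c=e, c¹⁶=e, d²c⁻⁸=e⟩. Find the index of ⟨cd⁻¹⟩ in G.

First find ord(cd⁻¹) by computing successive powers:
  (cd⁻¹)¹ = cd⁻¹, (cd⁻¹)² = c⁸, (cd⁻¹)³ = cd, (cd⁻¹)⁴ = e.
So |⟨cd⁻¹⟩| = ord(cd⁻¹) = 4. With |G| = 32, by Lagrange [G : ⟨cd⁻¹⟩] = 32/4 = 8.

Answer: 8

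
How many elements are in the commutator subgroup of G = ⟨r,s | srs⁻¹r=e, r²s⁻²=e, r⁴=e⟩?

G' = [G, G] is generated by all commutators. The generator-pair commutators are: [r, s] = r².
The subgroup they normally generate is {e, r²}, of order 2.
Check: |G/G'| = 8/2 = 4 is the order of the abelianisation.

Answer: 2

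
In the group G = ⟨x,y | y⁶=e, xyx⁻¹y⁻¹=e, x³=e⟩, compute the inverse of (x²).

The order of (x²) is 3 (smallest k with (x²)ᵏ = e), so (x²)⁻¹ = (x²)² = x.
Check: (x²) · x → (x²) · x = e, giving e as required.

Answer: x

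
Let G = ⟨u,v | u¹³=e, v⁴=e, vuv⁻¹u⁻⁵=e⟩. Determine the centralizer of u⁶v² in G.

⟨u⁶v²⟩ ⊆ C_G(u⁶v²) since powers of u⁶v² commute with u⁶v²; so |C_G(u⁶v²)| ≥ |⟨u⁶v²⟩| = 2.
By orbit–stabilizer, |C_G(u⁶v²)| = |G| / |conj. class of u⁶v²| = 52 / 13 = 4.
The 4 elements commuting with u⁶v² are {e, uv, u⁵v³, u⁶v²}.

Answer: {e, uv, u⁵v³, u⁶v²}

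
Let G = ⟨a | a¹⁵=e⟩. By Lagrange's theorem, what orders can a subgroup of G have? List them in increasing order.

|G| = 15 = 3 · 5. By Lagrange's theorem the order of any subgroup divides 15; the divisors of 15 are 1, 3, 5, 15.

Answer: 1, 3, 5, 15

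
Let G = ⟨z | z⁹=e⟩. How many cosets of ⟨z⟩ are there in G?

First find ord(z) by computing successive powers:
  z¹ = z, z² = z², z³ = z³, z⁴ = z⁴, z⁵ = z⁵, z⁶ = z⁶, z⁷ = z⁷, z⁸ = z⁸, z⁹ = e.
So |⟨z⟩| = ord(z) = 9. With |G| = 9, by Lagrange [G : ⟨z⟩] = 9/9 = 1.

Answer: 1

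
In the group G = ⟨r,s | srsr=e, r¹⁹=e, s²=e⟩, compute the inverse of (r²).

The order of (r²) is 19 (smallest k with (r²)ᵏ = e), so (r²)⁻¹ = (r²)¹⁸ = r¹⁷.
Check: (r²) · (r¹⁷) → (r²) · r¹⁷ = e, giving e as required.

Answer: r¹⁷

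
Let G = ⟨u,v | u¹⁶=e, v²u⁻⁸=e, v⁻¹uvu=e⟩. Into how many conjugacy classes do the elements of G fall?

The conjugacy classes (representative and size) are:
  [e] (size 1), [u] (size 2), [u¹⁴] (size 2), [u³] (size 2), [u¹²] (size 2), [u⁵] (size 2), [u¹⁰] (size 2), [u⁷] (size 2), [u⁸] (size 1), [u⁶v] (size 8), [u³v⁻¹] (size 8).
Class equation: 1 + 2 + 2 + 2 + 2 + 2 + 2 + 2 + 1 + 8 + 8 = 32 = |G|. So G has 11 conjugacy classes.

Answer: 11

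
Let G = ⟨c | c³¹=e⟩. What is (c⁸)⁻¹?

The order of (c⁸) is 31 (smallest k with (c⁸)ᵏ = e), so (c⁸)⁻¹ = (c⁸)³⁰ = c²³.
Check: (c⁸) · (c²³) → (c⁸) · c²³ = e, giving e as required.

Answer: c²³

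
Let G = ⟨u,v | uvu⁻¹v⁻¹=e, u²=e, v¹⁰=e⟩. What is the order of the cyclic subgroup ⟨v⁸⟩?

|⟨v⁸⟩| equals the order of v⁸. Compute successive powers until reaching e:
  (v⁸)¹ = v⁸, (v⁸)² = v⁶, (v⁸)³ = v⁴, (v⁸)⁴ = v², (v⁸)⁵ = e.
The smallest positive k with (v⁸)ᵏ = e is 5, so |⟨v⁸⟩| = 5.

Answer: 5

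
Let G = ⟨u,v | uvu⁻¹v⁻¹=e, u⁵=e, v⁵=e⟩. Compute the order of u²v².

Compute successive powers until reaching e:
  (u²v²)¹ = u²v², (u²v²)² = u⁴v⁴, (u²v²)³ = uv, (u²v²)⁴ = u³v³, (u²v²)⁵ = e.
The smallest positive k with (u²v²)ᵏ = e is 5.

Answer: 5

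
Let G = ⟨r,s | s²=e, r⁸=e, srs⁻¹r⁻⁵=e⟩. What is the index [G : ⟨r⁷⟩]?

First find ord(r⁷) by computing successive powers:
  (r⁷)¹ = r⁷, (r⁷)² = r⁶, (r⁷)³ = r⁵, (r⁷)⁴ = r⁴, (r⁷)⁵ = r³, (r⁷)⁶ = r², (r⁷)⁷ = r, (r⁷)⁸ = e.
So |⟨r⁷⟩| = ord(r⁷) = 8. With |G| = 16, by Lagrange [G : ⟨r⁷⟩] = 16/8 = 2.

Answer: 2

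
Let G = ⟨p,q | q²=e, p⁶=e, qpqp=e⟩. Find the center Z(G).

An element z ∈ Z(G) iff z commutes with every generator.
For example p³ is central: (p³)·p = p⁴ = p·(p³); (p³)·q = p³q = q·(p³).
Whereas p ∉ Z(G) since p·q = pq ≠ p⁵q = q·p.
Checking each of the 12 elements this way gives Z(G) = {e, p³}, of order 2.

Answer: {e, p³}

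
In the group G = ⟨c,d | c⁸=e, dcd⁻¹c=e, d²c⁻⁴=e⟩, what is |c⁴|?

Compute successive powers until reaching e:
  (c⁴)¹ = c⁴, (c⁴)² = e.
The smallest positive k with (c⁴)ᵏ = e is 2.

Answer: 2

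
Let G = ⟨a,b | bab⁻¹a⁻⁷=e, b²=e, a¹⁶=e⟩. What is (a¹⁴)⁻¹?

The order of (a¹⁴) is 8 (smallest k with (a¹⁴)ᵏ = e), so (a¹⁴)⁻¹ = (a¹⁴)⁷ = a².
Check: (a¹⁴) · (a²) → (a¹⁴) · a² = e, giving e as required.

Answer: a²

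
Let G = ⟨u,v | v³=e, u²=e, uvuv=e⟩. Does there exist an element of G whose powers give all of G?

Every cyclic group is abelian. But u·v = uv while v·u = uv², so u·v ≠ v·u and G is not abelian. Hence G is not cyclic.

Answer: No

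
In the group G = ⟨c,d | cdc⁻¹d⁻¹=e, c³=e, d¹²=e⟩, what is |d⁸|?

Compute successive powers until reaching e:
  (d⁸)¹ = d⁸, (d⁸)² = d⁴, (d⁸)³ = e.
The smallest positive k with (d⁸)ᵏ = e is 3.

Answer: 3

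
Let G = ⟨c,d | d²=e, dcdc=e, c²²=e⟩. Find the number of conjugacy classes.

The conjugacy classes (representative and size) are:
  [e] (size 1), [c] (size 2), [c²] (size 2), [c¹⁹] (size 2), [c⁴] (size 2), [c⁵] (size 2), [c⁶] (size 2), [c⁷] (size 2), [c⁸] (size 2), [c¹³] (size 2), [c¹⁰] (size 2), [c¹¹] (size 1), [c⁶d] (size 11), [cd] (size 11).
Class equation: 1 + 2 + 2 + 2 + 2 + 2 + 2 + 2 + 2 + 2 + 2 + 1 + 11 + 11 = 44 = |G|. So G has 14 conjugacy classes.

Answer: 14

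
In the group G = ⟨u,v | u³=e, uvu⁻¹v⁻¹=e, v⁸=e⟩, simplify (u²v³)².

Compute successive powers of (u²v³), reducing at each step:
  (u²v³)²: (u²v³) · u² = uv³;   (uv³) · v³ = uv⁶

Answer: uv⁶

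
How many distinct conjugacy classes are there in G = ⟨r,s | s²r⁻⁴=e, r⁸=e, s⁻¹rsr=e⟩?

The conjugacy classes (representative and size) are:
  [e] (size 1), [r⁷] (size 2), [r⁶] (size 2), [r³] (size 2), [r⁴] (size 1), [r²s⁻¹] (size 4), [r³s⁻¹] (size 4).
Class equation: 1 + 2 + 2 + 2 + 1 + 4 + 4 = 16 = |G|. So G has 7 conjugacy classes.

Answer: 7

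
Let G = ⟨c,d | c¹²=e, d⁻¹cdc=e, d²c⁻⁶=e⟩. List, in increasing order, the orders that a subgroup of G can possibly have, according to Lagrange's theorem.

|G| = 24 = 2³ · 3. By Lagrange's theorem the order of any subgroup divides 24; the divisors of 24 are 1, 2, 3, 4, 6, 8, 12, 24.

Answer: 1, 2, 3, 4, 6, 8, 12, 24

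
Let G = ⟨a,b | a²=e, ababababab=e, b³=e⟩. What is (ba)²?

Compute successive powers of (ba), reducing at each step:
  (ba)²: (ba) · b = bab;   (bab) · a = baba

Answer: baba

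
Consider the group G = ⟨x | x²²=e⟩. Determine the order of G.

G is generated by a single element, so G is cyclic. The relator gives x²² = e and no smaller power is forced to be e, so the 22 powers {e, x, x², x³, x⁴, x⁵, x⁶, x⁷, x⁸, x⁹, x²¹, x²⁰, x¹², x¹³, x¹¹, x¹⁰, x¹⁴, x¹⁵, x¹⁶, x¹⁷, x¹⁸, x¹⁹} are distinct. Hence |G| = 22.

Answer: 22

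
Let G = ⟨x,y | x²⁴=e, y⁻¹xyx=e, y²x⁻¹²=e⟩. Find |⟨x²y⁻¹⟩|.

|⟨x²y⁻¹⟩| equals the order of x²y⁻¹. Compute successive powers until reaching e:
  (x²y⁻¹)¹ = x²y⁻¹, (x²y⁻¹)² = x¹², (x²y⁻¹)³ = x²y, (x²y⁻¹)⁴ = e.
The smallest positive k with (x²y⁻¹)ᵏ = e is 4, so |⟨x²y⁻¹⟩| = 4.

Answer: 4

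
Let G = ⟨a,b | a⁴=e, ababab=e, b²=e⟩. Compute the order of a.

Compute successive powers until reaching e:
  a¹ = a, a² = a², a³ = a³, a⁴ = e.
The smallest positive k with aᵏ = e is 4.

Answer: 4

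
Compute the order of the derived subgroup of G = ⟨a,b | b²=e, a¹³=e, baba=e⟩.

G' = [G, G] is generated by all commutators. The generator-pair commutators are: [a, b] = a².
The subgroup they normally generate is {e, a, a², a³, a⁴, a⁵, a⁶, a⁷, a⁸, a⁹, a¹⁰, a¹¹, a¹²}, of order 13.
Check: |G/G'| = 26/13 = 2 is the order of the abelianisation.

Answer: 13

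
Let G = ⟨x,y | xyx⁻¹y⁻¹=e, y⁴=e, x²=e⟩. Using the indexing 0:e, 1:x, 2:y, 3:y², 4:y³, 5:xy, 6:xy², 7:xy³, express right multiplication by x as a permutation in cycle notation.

(0 1)(2 5)(3 6)(4 7)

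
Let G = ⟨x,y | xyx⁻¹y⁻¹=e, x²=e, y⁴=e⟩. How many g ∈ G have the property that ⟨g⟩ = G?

⟨g⟩ = G would require ord(g) = |G| = 8, but the maximum element order in G is 4 < 8. So G is not cyclic and no single element generates it: the count is 0.

Answer: 0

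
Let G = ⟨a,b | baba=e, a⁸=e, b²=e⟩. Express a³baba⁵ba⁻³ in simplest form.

Multiply left to right, reducing at each step:
  (a³) · b = a³b
  (a³b) · a = a²b
  (a²b) · b = a²
  (a²) · a⁵ = a⁷
  (a⁷) · b = a⁷b
  (a⁷b) · a⁻³ = a²b

Answer: a²b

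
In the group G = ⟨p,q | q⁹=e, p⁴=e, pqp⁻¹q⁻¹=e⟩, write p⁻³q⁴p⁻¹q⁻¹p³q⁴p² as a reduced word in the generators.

Multiply left to right, reducing at each step:
  p · q⁴ = pq⁴
  (pq⁴) · p⁻¹ = q⁴
  (q⁴) · q⁻¹ = q³
  (q³) · p³ = p³q³
  (p³q³) · q⁴ = p³q⁷
  (p³q⁷) · p² = pq⁷

Answer: pq⁷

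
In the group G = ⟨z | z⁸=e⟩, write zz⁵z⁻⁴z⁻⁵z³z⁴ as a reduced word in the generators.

Multiply left to right, reducing at each step:
  z · z⁵ = z⁶
  (z⁶) · z⁻⁴ = z²
  (z²) · z⁻⁵ = z⁵
  (z⁵) · z³ = e
  e · z⁴ = z⁴

Answer: z⁴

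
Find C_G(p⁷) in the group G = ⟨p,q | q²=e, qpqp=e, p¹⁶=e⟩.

⟨p⁷⟩ ⊆ C_G(p⁷) since powers of p⁷ commute with p⁷; so |C_G(p⁷)| ≥ |⟨p⁷⟩| = 16.
By orbit–stabilizer, |C_G(p⁷)| = |G| / |conj. class of p⁷| = 32 / 2 = 16.
The 16 elements commuting with p⁷ are {e, p, p², p³, p⁴, p⁵, p⁶, p⁷, p⁸, p⁹, p¹⁰, p¹¹, p¹², p¹³, p¹⁴, p¹⁵}.

Answer: {e, p, p², p³, p⁴, p⁵, p⁶, p⁷, p⁸, p⁹, p¹⁰, p¹¹, p¹², p¹³, p¹⁴, p¹⁵}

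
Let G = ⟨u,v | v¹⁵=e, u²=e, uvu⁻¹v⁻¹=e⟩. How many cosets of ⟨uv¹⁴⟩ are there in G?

First find ord(uv¹⁴) by computing successive powers:
  (uv¹⁴)¹ = uv¹⁴, (uv¹⁴)² = v¹³, (uv¹⁴)³ = uv¹², (uv¹⁴)⁴ = v¹¹, (uv¹⁴)⁵ = uv¹⁰, (uv¹⁴)⁶ = v⁹, (uv¹⁴)⁷ = uv⁸, (uv¹⁴)⁸ = v⁷, (uv¹⁴)⁹ = uv⁶, (uv¹⁴)¹⁰ = v⁵, (uv¹⁴)¹¹ = uv⁴, (uv¹⁴)¹² = v³, (uv¹⁴)¹³ = uv², (uv¹⁴)¹⁴ = v, (uv¹⁴)¹⁵ = u, (uv¹⁴)¹⁶ = v¹⁴, (uv¹⁴)¹⁷ = uv¹³, (uv¹⁴)¹⁸ = v¹², (uv¹⁴)¹⁹ = uv¹¹, (uv¹⁴)²⁰ = v¹⁰, (uv¹⁴)²¹ = uv⁹, (uv¹⁴)²² = v⁸, (uv¹⁴)²³ = uv⁷, (uv¹⁴)²⁴ = v⁶, (uv¹⁴)²⁵ = uv⁵, (uv¹⁴)²⁶ = v⁴, (uv¹⁴)²⁷ = uv³, (uv¹⁴)²⁸ = v², (uv¹⁴)²⁹ = uv, (uv¹⁴)³⁰ = e.
So |⟨uv¹⁴⟩| = ord(uv¹⁴) = 30. With |G| = 30, by Lagrange [G : ⟨uv¹⁴⟩] = 30/30 = 1.

Answer: 1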